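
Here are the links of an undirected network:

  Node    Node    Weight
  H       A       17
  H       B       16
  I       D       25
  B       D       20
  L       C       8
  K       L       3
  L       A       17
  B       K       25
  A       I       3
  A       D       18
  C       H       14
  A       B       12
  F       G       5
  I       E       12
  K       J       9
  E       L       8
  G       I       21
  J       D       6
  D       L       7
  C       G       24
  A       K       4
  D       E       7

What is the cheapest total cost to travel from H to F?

Settle nodes by increasing distance from H:
H: 0
C: 14  (via H)
B: 16  (via H)
A: 17  (via H)
I: 20  (via A)
K: 21  (via A)
L: 22  (via C)
D: 29  (via L)
E: 30  (via L)
J: 30  (via K)
G: 38  (via C)
F: 43  (via G)
Shortest route: H → C → G → F = 43.

43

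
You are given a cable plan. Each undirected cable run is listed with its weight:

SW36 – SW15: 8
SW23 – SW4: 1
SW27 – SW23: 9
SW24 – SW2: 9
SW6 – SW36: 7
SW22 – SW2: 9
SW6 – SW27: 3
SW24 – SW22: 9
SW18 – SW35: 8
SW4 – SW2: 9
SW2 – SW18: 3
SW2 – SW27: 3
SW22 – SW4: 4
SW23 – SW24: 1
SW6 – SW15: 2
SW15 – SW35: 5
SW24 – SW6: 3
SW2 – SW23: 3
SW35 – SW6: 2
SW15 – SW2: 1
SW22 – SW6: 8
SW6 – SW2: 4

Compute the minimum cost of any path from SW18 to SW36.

12

Settle nodes by increasing distance from SW18:
SW18: 0
SW2: 3  (via SW18)
SW15: 4  (via SW2)
SW6: 6  (via SW15)
SW23: 6  (via SW2)
SW27: 6  (via SW2)
SW24: 7  (via SW23)
SW4: 7  (via SW23)
SW35: 8  (via SW18)
SW22: 11  (via SW4)
SW36: 12  (via SW15)
Shortest route: SW18 → SW2 → SW15 → SW36 = 12.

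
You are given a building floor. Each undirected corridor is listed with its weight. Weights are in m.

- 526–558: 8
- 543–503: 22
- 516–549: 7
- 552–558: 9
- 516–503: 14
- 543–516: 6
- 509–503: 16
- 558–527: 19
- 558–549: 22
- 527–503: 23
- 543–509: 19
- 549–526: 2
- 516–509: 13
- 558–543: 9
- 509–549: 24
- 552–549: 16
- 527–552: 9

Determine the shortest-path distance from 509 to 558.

Shortest distances from 509:
509: 0
516: 13  (via 509)
503: 16  (via 509)
543: 19  (via 509)
549: 20  (via 516)
526: 22  (via 549)
558: 28  (via 543)
Shortest route: 509–543–558 = 28 m.

28 m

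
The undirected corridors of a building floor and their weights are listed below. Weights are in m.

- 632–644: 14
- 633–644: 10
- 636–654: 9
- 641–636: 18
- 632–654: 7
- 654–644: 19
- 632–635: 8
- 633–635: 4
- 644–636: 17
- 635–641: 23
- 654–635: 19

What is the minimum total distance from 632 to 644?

14 m

Enumerating some paths:
632 - 635 - 633 - 644: 8+4+10 = 22
632 - 644: 14 = 14
Cheapest is 632 - 644 at 14 m.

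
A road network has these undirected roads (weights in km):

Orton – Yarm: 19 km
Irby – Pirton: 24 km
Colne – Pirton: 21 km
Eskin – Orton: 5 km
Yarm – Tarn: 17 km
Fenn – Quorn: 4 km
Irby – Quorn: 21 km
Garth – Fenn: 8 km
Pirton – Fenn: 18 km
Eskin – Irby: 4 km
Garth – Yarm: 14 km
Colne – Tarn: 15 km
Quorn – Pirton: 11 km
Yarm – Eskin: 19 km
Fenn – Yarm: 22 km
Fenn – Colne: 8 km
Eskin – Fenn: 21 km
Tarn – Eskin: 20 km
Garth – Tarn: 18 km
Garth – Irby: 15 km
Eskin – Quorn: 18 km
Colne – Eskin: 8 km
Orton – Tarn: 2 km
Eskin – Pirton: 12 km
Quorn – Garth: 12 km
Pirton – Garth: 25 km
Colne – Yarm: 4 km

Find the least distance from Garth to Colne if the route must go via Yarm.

Best Garth to Yarm: Garth–Yarm costing 14
Shortest Yarm→Colne: Yarm–Colne = 4
Total via Yarm: 14 + 4 = 18 km.

18 km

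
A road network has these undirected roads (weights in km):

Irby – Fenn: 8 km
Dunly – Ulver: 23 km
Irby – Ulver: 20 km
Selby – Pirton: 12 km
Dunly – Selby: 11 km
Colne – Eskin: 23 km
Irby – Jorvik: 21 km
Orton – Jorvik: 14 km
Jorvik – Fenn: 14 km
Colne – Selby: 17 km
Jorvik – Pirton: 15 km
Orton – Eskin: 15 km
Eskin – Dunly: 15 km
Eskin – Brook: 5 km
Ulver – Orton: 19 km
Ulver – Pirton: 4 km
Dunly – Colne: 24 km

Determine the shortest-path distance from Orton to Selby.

Enumerating some paths:
Orton - Ulver - Pirton - Selby: 19+4+12 = 35
Orton - Ulver - Dunly - Selby: 19+23+11 = 53
Orton - Eskin - Dunly - Selby: 15+15+11 = 41
Orton - Jorvik - Pirton - Selby: 14+15+12 = 41
Cheapest is Orton - Ulver - Pirton - Selby at 35 km.

35 km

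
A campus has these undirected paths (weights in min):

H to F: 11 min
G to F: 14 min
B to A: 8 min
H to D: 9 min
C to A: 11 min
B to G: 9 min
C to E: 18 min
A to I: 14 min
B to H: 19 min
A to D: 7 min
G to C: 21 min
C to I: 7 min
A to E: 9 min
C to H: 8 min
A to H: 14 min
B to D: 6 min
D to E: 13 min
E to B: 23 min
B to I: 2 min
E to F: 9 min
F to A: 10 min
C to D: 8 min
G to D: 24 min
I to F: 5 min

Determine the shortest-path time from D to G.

Candidate routes:
D → G: 24 = 24
D → B → G: 6+9 = 15
D → A → B → G: 7+8+9 = 24
Cheapest is D → B → G at 15 min.

15 min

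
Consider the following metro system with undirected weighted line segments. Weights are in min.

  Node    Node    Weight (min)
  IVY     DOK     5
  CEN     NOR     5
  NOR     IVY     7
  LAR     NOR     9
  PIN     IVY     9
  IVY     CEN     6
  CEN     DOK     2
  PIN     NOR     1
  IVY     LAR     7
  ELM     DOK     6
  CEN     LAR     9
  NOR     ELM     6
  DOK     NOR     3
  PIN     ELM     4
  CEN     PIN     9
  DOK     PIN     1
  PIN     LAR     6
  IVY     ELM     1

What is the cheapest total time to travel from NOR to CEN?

4 min

Shortest distances from NOR:
NOR: 0
PIN: 1  (via NOR)
DOK: 2  (via PIN)
CEN: 4  (via DOK)
Shortest route: NOR → PIN → DOK → CEN = 4 min.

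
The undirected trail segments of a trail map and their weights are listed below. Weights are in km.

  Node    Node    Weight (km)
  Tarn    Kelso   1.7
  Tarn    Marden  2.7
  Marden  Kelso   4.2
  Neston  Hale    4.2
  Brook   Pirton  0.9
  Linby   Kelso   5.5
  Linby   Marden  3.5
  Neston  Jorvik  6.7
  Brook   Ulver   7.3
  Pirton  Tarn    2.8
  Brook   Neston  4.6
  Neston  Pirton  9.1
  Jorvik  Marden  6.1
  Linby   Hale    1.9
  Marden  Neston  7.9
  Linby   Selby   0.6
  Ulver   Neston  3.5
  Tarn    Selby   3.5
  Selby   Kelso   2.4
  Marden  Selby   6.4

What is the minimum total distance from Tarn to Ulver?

11 km

Shortest distances from Tarn:
Tarn: 0
Kelso: 1.7  (via Tarn)
Marden: 2.7  (via Tarn)
Pirton: 2.8  (via Tarn)
Selby: 3.5  (via Tarn)
Brook: 3.7  (via Pirton)
Linby: 4.1  (via Selby)
Hale: 6  (via Linby)
Neston: 8.3  (via Brook)
Jorvik: 8.8  (via Marden)
Ulver: 11  (via Brook)
Shortest route: Tarn–Pirton–Brook–Ulver = 11 km.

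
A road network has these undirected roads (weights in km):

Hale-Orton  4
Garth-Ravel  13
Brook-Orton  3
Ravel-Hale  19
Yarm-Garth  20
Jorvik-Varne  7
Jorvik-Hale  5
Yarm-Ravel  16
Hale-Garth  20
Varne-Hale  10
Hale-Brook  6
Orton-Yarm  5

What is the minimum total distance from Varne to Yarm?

Candidate routes:
Varne - Hale - Brook - Orton - Yarm: 10+6+3+5 = 24
Varne - Jorvik - Hale - Brook - Orton - Yarm: 7+5+6+3+5 = 26
Varne - Jorvik - Hale - Orton - Yarm: 7+5+4+5 = 21
Varne - Hale - Orton - Yarm: 10+4+5 = 19
Cheapest is Varne - Hale - Orton - Yarm at 19 km.

19 km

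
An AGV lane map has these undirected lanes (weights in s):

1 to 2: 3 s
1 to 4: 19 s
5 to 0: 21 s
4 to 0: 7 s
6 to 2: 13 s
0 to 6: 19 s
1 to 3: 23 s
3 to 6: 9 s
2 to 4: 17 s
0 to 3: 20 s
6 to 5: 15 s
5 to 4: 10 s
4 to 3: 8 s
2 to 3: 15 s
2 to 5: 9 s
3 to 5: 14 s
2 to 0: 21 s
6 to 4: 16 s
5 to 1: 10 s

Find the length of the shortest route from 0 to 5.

Compare a few routes:
0 - 5: 21 = 21
0 - 4 - 5: 7+10 = 17
Cheapest is 0 - 4 - 5 at 17 s.

17 s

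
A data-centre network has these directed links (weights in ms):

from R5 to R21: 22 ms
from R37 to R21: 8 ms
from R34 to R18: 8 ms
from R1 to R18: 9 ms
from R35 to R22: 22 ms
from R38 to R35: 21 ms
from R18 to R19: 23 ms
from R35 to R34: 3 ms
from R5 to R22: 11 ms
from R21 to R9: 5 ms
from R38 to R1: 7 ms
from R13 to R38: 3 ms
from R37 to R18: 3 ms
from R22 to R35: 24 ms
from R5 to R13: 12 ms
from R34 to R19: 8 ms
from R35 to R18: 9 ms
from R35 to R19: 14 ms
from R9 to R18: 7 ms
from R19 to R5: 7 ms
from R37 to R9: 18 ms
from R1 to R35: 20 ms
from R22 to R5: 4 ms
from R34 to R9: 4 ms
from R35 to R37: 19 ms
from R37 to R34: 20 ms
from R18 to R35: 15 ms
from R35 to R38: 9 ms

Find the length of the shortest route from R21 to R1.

Running Dijkstra from R21:
R21: 0
R9: 5  (via R21)
R18: 12  (via R9)
R35: 27  (via R18)
R34: 30  (via R35)
R19: 35  (via R18)
R38: 36  (via R35)
R5: 42  (via R19)
R1: 43  (via R38)
Shortest route: R21–R9–R18–R35–R38–R1 = 43 ms.

43 ms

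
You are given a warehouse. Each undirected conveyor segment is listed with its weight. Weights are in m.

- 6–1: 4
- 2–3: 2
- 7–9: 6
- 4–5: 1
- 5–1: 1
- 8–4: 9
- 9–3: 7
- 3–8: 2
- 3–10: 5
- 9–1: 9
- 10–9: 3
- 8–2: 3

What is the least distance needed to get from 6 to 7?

19 m

Shortest distances from 6:
6: 0
1: 4  (via 6)
5: 5  (via 1)
4: 6  (via 5)
9: 13  (via 1)
8: 15  (via 4)
10: 16  (via 9)
3: 17  (via 8)
2: 18  (via 8)
7: 19  (via 9)
Shortest route: 6–1–9–7 = 19 m.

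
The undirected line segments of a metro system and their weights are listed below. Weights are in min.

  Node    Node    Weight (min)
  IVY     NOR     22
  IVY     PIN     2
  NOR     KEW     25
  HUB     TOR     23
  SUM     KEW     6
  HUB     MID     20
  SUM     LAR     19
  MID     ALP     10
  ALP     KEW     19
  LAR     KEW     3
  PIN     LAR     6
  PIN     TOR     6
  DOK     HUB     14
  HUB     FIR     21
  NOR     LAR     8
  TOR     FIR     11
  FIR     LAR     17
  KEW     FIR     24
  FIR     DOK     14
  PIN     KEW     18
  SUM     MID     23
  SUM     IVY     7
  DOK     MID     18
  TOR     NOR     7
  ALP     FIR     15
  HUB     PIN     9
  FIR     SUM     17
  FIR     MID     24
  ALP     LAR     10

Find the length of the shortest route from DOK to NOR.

Enumerating some paths:
DOK - HUB - PIN - LAR - NOR: 14+9+6+8 = 37
DOK - HUB - PIN - TOR - NOR: 14+9+6+7 = 36
DOK - FIR - TOR - NOR: 14+11+7 = 32
The minimum is 32 min via DOK - FIR - TOR - NOR.

32 min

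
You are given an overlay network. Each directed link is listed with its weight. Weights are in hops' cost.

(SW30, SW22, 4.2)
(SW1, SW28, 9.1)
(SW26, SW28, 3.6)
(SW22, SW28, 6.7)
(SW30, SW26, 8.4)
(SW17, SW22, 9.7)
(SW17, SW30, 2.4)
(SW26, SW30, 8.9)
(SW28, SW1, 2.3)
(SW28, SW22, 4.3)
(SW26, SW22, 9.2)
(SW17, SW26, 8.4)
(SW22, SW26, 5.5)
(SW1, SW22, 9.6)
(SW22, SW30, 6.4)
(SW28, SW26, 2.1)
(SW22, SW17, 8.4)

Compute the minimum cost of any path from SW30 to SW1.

13.2 hops' cost

Shortest distances from SW30:
SW30: 0
SW22: 4.2  (via SW30)
SW26: 8.4  (via SW30)
SW28: 10.9  (via SW22)
SW17: 12.6  (via SW22)
SW1: 13.2  (via SW28)
Shortest route: SW30 → SW22 → SW28 → SW1 = 13.2 hops' cost.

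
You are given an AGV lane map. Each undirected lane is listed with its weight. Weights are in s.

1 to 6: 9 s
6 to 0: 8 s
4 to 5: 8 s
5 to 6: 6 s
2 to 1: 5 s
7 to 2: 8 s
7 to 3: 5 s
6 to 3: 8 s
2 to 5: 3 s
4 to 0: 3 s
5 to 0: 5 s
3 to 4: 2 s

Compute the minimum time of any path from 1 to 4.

16 s

Compare a few routes:
1–2–5–4: 5+3+8 = 16
1–6–3–4: 9+8+2 = 19
The minimum is 16 s via 1–2–5–4.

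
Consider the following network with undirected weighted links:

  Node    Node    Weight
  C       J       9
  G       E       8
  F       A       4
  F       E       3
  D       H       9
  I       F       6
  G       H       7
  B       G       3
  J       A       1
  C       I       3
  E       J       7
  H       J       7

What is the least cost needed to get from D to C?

25

Compare a few routes:
D → H → J → C: 9+7+9 = 25
D → H → J → A → F → I → C: 9+7+1+4+6+3 = 30
The minimum is 25 via D → H → J → C.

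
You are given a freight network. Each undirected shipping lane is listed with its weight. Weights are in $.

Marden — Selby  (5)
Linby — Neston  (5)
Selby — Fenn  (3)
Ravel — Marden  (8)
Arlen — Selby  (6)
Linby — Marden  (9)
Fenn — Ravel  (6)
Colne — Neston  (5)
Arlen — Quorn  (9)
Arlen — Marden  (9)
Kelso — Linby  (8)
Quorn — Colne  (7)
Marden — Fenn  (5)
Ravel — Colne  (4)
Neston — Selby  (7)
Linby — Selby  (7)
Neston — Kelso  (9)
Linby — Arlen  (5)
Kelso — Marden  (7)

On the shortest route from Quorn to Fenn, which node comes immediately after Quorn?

Enumerating some paths:
Quorn → Arlen → Selby → Fenn: 9+6+3 = 18
Quorn → Colne → Ravel → Fenn: 7+4+6 = 17
Cheapest is Quorn → Colne → Ravel → Fenn at $17.
So from Quorn the first move is to Colne.

Colne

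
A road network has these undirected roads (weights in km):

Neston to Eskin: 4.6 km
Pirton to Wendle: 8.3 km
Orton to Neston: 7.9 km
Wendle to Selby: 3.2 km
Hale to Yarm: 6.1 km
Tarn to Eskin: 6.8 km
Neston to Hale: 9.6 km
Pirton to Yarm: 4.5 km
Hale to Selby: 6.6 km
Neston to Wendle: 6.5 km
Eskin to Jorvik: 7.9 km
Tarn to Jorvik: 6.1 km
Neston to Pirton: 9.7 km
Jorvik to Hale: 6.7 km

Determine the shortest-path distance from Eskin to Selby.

14.3 km

Running Dijkstra from Eskin:
Eskin: 0
Neston: 4.6  (via Eskin)
Tarn: 6.8  (via Eskin)
Jorvik: 7.9  (via Eskin)
Wendle: 11.1  (via Neston)
Orton: 12.5  (via Neston)
Hale: 14.2  (via Neston)
Pirton: 14.3  (via Neston)
Selby: 14.3  (via Wendle)
Shortest route: Eskin–Neston–Wendle–Selby = 14.3 km.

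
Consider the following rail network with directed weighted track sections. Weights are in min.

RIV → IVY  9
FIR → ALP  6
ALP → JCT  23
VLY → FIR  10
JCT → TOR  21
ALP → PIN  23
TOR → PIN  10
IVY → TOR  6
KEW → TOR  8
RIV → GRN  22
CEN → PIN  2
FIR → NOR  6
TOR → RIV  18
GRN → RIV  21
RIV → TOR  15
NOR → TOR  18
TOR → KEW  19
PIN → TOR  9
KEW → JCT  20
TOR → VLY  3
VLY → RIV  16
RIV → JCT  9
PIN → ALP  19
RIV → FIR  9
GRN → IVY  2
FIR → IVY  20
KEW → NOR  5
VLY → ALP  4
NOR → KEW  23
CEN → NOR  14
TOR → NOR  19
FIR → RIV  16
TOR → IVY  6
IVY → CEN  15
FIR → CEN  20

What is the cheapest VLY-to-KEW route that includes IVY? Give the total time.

50 min

Best VLY to IVY: VLY → RIV → IVY costing 25
Best IVY to KEW: IVY → TOR → KEW costing 25
Total via IVY: 25 + 25 = 50 min.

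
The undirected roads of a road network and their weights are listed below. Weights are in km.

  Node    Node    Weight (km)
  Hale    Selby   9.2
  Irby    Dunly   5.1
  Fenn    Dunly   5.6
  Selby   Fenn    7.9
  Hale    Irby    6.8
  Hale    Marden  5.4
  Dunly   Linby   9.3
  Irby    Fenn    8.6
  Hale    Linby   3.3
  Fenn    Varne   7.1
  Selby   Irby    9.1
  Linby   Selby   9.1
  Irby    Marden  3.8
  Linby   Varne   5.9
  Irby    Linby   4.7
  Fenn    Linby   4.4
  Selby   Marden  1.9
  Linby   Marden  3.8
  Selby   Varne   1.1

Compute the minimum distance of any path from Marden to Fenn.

Shortest distances from Marden:
Marden: 0
Selby: 1.9  (via Marden)
Varne: 3  (via Selby)
Linby: 3.8  (via Marden)
Irby: 3.8  (via Marden)
Hale: 5.4  (via Marden)
Fenn: 8.2  (via Linby)
Shortest route: Marden → Linby → Fenn = 8.2 km.

8.2 km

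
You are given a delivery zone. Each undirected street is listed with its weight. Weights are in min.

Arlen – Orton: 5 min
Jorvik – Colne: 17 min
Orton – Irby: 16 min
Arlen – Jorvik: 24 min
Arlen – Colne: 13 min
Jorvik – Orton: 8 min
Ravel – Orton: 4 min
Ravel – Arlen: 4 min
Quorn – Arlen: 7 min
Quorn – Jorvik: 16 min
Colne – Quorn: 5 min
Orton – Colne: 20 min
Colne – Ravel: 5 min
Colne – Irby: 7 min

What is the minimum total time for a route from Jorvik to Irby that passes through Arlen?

29 min

Shortest Jorvik→Arlen: Jorvik–Orton–Arlen = 13
Best Arlen to Irby: Arlen–Ravel–Colne–Irby costing 16
Total via Arlen: 13 + 16 = 29 min.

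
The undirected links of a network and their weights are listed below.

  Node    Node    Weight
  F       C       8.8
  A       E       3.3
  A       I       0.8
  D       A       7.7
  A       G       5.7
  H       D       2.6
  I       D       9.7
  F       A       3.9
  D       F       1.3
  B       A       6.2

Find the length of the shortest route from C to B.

Running Dijkstra from C:
C: 0
F: 8.8  (via C)
D: 10.1  (via F)
A: 12.7  (via F)
H: 12.7  (via D)
I: 13.5  (via A)
E: 16  (via A)
G: 18.4  (via A)
B: 18.9  (via A)
Shortest route: C → F → A → B = 18.9.

18.9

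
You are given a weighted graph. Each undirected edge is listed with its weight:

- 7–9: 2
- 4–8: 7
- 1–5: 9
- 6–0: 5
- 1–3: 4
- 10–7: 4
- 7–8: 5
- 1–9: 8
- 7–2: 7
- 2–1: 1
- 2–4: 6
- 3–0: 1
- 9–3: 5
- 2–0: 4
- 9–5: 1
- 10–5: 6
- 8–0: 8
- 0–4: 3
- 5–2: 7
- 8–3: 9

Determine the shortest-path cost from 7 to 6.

Candidate routes:
7 - 9 - 3 - 0 - 6: 2+5+1+5 = 13
7 - 2 - 0 - 6: 7+4+5 = 16
7 - 8 - 0 - 6: 5+8+5 = 18
The minimum is 13 via 7 - 9 - 3 - 0 - 6.

13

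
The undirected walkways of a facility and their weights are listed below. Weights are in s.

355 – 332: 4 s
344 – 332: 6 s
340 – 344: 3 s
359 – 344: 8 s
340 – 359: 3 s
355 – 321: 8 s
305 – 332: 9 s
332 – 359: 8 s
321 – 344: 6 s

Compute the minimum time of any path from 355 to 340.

13 s

Candidate routes:
355 - 332 - 344 - 340: 4+6+3 = 13
355 - 321 - 344 - 340: 8+6+3 = 17
355 - 332 - 359 - 340: 4+8+3 = 15
The minimum is 13 s via 355 - 332 - 344 - 340.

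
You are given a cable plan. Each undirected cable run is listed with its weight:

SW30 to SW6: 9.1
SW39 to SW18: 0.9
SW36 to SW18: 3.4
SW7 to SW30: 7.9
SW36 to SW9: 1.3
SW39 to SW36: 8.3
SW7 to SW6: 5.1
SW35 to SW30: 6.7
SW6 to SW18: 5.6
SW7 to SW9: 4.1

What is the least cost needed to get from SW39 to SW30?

15.6

Enumerating some paths:
SW39–SW18–SW6–SW30: 0.9+5.6+9.1 = 15.6
SW39–SW18–SW36–SW9–SW7–SW30: 0.9+3.4+1.3+4.1+7.9 = 17.6
Cheapest is SW39–SW18–SW6–SW30 at 15.6.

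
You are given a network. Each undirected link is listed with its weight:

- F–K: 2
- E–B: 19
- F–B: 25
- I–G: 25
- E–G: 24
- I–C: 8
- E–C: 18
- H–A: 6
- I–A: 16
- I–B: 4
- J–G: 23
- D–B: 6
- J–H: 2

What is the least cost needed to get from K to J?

55

Enumerating some paths:
K - F - B - I - G - J: 2+25+4+25+23 = 79
K - F - B - I - A - H - J: 2+25+4+16+6+2 = 55
The minimum is 55 via K - F - B - I - A - H - J.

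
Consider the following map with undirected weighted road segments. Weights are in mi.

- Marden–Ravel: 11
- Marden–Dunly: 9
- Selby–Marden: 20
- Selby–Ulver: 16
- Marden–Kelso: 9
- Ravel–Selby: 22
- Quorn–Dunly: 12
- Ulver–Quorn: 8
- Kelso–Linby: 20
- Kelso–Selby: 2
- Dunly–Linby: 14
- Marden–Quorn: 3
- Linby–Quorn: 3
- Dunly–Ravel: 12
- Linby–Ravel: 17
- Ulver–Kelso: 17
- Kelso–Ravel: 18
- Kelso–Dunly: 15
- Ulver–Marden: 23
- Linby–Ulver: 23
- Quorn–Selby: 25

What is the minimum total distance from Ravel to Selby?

Settle nodes by increasing distance from Ravel:
Ravel: 0
Marden: 11  (via Ravel)
Dunly: 12  (via Ravel)
Quorn: 14  (via Marden)
Linby: 17  (via Ravel)
Kelso: 18  (via Ravel)
Selby: 20  (via Kelso)
Shortest route: Ravel–Kelso–Selby = 20 mi.

20 mi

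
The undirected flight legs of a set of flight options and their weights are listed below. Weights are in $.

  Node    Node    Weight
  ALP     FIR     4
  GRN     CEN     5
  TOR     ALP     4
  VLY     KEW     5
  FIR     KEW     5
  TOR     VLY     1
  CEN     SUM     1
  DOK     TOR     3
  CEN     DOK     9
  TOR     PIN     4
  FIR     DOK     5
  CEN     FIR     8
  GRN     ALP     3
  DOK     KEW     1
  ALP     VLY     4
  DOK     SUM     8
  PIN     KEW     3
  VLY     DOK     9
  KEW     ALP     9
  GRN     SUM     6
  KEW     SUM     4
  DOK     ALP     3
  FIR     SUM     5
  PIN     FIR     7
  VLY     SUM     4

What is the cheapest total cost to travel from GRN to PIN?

$10

Enumerating some paths:
GRN–ALP–TOR–PIN: 3+4+4 = 11
GRN–ALP–DOK–KEW–PIN: 3+3+1+3 = 10
GRN–ALP–VLY–TOR–PIN: 3+4+1+4 = 12
The minimum is $10 via GRN–ALP–DOK–KEW–PIN.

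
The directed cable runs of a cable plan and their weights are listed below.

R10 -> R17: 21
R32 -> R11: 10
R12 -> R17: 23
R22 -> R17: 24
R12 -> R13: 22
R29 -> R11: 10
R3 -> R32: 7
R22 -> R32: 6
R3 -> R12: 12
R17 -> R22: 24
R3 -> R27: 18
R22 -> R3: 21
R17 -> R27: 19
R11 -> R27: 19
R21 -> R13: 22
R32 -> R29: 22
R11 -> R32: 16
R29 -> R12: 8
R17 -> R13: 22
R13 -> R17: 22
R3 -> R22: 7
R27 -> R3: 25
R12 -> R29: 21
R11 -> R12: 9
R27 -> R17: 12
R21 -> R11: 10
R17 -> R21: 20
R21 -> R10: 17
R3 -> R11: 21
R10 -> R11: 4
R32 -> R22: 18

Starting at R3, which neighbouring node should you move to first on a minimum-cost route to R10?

R27

Enumerating some paths:
R3 → R22 → R17 → R21 → R10: 7+24+20+17 = 68
R3 → R27 → R17 → R21 → R10: 18+12+20+17 = 67
The minimum is 67 via R3 → R27 → R17 → R21 → R10.
So from R3 the first move is to R27.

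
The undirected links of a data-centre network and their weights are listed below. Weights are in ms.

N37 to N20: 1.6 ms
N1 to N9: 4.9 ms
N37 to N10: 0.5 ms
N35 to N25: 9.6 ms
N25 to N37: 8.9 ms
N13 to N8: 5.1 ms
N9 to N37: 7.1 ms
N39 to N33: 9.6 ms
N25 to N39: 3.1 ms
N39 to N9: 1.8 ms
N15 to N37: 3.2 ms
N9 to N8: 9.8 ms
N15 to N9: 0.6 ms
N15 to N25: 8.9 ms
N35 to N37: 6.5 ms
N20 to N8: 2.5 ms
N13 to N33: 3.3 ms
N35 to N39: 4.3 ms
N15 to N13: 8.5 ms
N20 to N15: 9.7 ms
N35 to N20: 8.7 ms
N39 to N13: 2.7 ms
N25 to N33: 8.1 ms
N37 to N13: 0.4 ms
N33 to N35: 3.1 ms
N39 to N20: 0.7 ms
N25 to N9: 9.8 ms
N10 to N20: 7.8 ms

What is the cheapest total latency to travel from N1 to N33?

Settle nodes by increasing distance from N1:
N1: 0
N9: 4.9  (via N1)
N15: 5.5  (via N9)
N39: 6.7  (via N9)
N20: 7.4  (via N39)
N37: 8.7  (via N15)
N13: 9.1  (via N37)
N10: 9.2  (via N37)
N25: 9.8  (via N39)
N8: 9.9  (via N20)
N35: 11  (via N39)
N33: 12.4  (via N13)
Shortest route: N1–N9–N15–N37–N13–N33 = 12.4 ms.

12.4 ms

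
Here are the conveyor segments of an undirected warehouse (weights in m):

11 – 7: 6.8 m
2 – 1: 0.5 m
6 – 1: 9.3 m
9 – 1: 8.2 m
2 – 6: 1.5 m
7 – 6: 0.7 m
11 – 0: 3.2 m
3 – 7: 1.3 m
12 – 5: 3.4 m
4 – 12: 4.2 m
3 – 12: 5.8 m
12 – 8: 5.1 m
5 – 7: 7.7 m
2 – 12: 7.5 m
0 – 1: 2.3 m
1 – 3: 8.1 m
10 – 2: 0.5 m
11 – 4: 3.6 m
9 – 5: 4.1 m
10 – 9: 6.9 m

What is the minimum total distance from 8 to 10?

13.1 m

Candidate routes:
8 → 12 → 3 → 7 → 6 → 2 → 10: 5.1+5.8+1.3+0.7+1.5+0.5 = 14.9
8 → 12 → 2 → 10: 5.1+7.5+0.5 = 13.1
8 → 12 → 4 → 11 → 0 → 1 → 2 → 10: 5.1+4.2+3.6+3.2+2.3+0.5+0.5 = 19.4
8 → 12 → 5 → 7 → 6 → 2 → 10: 5.1+3.4+7.7+0.7+1.5+0.5 = 18.9
Cheapest is 8 → 12 → 2 → 10 at 13.1 m.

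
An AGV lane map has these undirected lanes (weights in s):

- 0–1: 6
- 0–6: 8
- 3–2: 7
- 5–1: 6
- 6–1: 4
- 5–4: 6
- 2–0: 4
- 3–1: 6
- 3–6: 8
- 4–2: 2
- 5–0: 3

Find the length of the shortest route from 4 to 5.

6 s

Shortest distances from 4:
4: 0
2: 2  (via 4)
0: 6  (via 2)
5: 6  (via 4)
Shortest route: 4 → 5 = 6 s.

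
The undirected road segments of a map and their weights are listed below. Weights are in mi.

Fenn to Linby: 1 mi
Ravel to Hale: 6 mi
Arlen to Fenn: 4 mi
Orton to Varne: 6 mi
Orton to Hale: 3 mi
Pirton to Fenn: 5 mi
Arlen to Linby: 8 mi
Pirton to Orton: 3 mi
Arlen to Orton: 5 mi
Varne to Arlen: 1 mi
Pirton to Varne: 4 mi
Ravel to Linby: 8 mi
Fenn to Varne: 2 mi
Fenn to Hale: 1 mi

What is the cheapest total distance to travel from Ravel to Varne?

Settle nodes by increasing distance from Ravel:
Ravel: 0
Hale: 6  (via Ravel)
Fenn: 7  (via Hale)
Linby: 8  (via Ravel)
Orton: 9  (via Hale)
Varne: 9  (via Fenn)
Shortest route: Ravel–Hale–Fenn–Varne = 9 mi.

9 mi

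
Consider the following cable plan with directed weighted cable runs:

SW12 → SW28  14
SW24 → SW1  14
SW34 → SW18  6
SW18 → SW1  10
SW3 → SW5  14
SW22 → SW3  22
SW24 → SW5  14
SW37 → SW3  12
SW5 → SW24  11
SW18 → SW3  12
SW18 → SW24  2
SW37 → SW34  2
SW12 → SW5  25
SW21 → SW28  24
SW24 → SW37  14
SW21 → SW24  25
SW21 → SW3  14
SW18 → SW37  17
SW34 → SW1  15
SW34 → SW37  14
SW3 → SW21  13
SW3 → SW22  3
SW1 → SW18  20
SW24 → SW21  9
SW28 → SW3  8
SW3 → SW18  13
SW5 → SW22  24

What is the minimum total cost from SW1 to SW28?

Shortest distances from SW1:
SW1: 0
SW18: 20  (via SW1)
SW24: 22  (via SW18)
SW21: 31  (via SW24)
SW3: 32  (via SW18)
SW22: 35  (via SW3)
SW37: 36  (via SW24)
SW5: 36  (via SW24)
SW34: 38  (via SW37)
SW28: 55  (via SW21)
Shortest route: SW1–SW18–SW24–SW21–SW28 = 55.

55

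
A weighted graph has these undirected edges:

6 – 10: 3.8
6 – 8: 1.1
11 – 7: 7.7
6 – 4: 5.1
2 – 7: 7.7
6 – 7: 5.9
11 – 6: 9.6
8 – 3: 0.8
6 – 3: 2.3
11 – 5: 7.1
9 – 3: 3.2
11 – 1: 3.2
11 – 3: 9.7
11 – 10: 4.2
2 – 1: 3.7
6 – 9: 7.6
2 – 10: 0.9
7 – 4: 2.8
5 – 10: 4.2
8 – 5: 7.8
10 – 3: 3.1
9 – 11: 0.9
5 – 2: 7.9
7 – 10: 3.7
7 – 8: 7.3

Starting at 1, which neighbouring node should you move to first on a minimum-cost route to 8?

11

Compare a few routes:
1–2–10–3–8: 3.7+0.9+3.1+0.8 = 8.5
1–11–9–3–8: 3.2+0.9+3.2+0.8 = 8.1
1–2–10–6–8: 3.7+0.9+3.8+1.1 = 9.5
The minimum is 8.1 via 1–11–9–3–8.
So from 1 the first move is to 11.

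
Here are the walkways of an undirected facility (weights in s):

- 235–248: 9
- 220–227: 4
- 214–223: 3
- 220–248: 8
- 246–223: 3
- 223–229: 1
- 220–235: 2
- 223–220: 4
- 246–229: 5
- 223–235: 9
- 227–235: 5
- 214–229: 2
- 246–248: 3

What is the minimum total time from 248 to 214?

Running Dijkstra from 248:
248: 0
246: 3  (via 248)
223: 6  (via 246)
229: 7  (via 223)
220: 8  (via 248)
214: 9  (via 223)
Shortest route: 248 → 246 → 223 → 214 = 9 s.

9 s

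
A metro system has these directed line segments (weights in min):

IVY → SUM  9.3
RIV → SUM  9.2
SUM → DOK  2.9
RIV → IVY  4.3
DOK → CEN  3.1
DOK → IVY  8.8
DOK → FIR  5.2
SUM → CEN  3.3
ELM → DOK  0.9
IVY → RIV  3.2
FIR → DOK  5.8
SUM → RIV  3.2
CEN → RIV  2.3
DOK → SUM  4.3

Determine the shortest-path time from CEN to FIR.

Settle nodes by increasing distance from CEN:
CEN: 0
RIV: 2.3  (via CEN)
IVY: 6.6  (via RIV)
SUM: 11.5  (via RIV)
DOK: 14.4  (via SUM)
FIR: 19.6  (via DOK)
Shortest route: CEN → RIV → SUM → DOK → FIR = 19.6 min.

19.6 min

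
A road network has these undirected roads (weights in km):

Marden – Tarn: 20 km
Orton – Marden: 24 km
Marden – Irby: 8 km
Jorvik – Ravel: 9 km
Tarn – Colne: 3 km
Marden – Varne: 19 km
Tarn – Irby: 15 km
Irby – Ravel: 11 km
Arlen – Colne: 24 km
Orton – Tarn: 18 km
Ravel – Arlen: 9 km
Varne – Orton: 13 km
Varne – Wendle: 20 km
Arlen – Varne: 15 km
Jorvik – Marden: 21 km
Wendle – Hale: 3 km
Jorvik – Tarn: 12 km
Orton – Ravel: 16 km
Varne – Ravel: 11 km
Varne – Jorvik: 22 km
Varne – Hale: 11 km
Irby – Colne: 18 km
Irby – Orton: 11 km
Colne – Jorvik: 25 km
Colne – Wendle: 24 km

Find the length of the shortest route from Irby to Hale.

Shortest distances from Irby:
Irby: 0
Marden: 8  (via Irby)
Ravel: 11  (via Irby)
Orton: 11  (via Irby)
Tarn: 15  (via Irby)
Colne: 18  (via Irby)
Jorvik: 20  (via Ravel)
Arlen: 20  (via Ravel)
Varne: 22  (via Ravel)
Hale: 33  (via Varne)
Shortest route: Irby → Ravel → Varne → Hale = 33 km.

33 km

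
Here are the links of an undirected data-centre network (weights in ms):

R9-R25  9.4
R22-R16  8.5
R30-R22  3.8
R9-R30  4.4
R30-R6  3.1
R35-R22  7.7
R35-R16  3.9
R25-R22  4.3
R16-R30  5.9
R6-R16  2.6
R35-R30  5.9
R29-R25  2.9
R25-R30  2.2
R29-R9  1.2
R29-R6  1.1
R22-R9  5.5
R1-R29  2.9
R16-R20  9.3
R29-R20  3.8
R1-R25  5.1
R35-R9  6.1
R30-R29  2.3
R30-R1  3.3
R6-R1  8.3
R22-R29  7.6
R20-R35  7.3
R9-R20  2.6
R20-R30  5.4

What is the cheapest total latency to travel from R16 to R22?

Candidate routes:
R16 → R6 → R30 → R22: 2.6+3.1+3.8 = 9.5
R16 → R22: 8.5 = 8.5
R16 → R6 → R29 → R30 → R22: 2.6+1.1+2.3+3.8 = 9.8
R16 → R30 → R22: 5.9+3.8 = 9.7
The minimum is 8.5 ms via R16 → R22.

8.5 ms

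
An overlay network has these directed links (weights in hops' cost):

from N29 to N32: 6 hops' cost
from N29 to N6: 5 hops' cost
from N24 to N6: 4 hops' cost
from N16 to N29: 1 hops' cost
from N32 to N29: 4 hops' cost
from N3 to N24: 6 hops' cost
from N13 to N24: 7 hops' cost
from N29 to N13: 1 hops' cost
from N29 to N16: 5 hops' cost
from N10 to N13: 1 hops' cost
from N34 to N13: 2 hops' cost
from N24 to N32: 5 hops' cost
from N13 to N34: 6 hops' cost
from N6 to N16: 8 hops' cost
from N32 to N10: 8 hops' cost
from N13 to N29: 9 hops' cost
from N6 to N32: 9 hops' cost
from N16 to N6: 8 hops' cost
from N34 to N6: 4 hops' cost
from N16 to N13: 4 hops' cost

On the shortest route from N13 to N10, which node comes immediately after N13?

N24

Candidate routes:
N13–N24–N32–N10: 7+5+8 = 20
N13–N29–N32–N10: 9+6+8 = 23
N13–N24–N6–N32–N10: 7+4+9+8 = 28
N13–N34–N6–N32–N10: 6+4+9+8 = 27
Cheapest is N13–N24–N32–N10 at 20 hops' cost.
So from N13 the first move is to N24.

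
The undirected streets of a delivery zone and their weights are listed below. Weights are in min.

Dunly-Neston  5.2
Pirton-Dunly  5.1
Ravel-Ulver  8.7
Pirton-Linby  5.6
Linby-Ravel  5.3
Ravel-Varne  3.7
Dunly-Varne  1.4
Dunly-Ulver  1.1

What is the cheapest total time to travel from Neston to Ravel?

Enumerating some paths:
Neston → Dunly → Varne → Ravel: 5.2+1.4+3.7 = 10.3
Neston → Dunly → Ulver → Ravel: 5.2+1.1+8.7 = 15
The minimum is 10.3 min via Neston → Dunly → Varne → Ravel.

10.3 min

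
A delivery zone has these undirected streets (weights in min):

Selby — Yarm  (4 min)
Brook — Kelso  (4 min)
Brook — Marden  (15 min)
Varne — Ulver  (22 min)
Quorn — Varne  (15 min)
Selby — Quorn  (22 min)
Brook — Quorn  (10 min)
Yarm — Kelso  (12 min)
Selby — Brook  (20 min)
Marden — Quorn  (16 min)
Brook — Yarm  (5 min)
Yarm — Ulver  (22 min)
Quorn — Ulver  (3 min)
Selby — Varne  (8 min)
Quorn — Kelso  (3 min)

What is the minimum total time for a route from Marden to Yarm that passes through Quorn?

Best Marden to Quorn: Marden–Quorn costing 16
Best Quorn to Yarm: Quorn–Kelso–Brook–Yarm costing 12
Total via Quorn: 16 + 12 = 28 min.

28 min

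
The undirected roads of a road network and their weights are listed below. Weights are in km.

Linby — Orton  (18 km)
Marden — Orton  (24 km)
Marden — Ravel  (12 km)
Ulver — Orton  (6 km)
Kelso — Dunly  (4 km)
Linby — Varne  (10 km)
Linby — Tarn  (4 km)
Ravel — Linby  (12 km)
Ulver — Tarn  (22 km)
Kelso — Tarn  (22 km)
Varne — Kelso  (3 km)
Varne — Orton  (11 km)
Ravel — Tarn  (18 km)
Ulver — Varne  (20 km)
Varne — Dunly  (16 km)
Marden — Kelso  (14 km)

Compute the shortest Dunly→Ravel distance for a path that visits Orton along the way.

48 km

Shortest Dunly→Orton: Dunly–Kelso–Varne–Orton = 18
Shortest Orton→Ravel: Orton–Linby–Ravel = 30
Total via Orton: 18 + 30 = 48 km.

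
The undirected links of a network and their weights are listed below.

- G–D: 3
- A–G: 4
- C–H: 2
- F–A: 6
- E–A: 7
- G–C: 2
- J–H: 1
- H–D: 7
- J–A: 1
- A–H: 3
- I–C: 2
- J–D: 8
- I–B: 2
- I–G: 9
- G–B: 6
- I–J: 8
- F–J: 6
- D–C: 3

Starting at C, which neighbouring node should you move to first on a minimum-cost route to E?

Compare a few routes:
C–H–J–A–E: 2+1+1+7 = 11
C–G–A–E: 2+4+7 = 13
C–H–A–E: 2+3+7 = 12
The minimum is 11 via C–H–J–A–E.
So from C the first move is to H.

H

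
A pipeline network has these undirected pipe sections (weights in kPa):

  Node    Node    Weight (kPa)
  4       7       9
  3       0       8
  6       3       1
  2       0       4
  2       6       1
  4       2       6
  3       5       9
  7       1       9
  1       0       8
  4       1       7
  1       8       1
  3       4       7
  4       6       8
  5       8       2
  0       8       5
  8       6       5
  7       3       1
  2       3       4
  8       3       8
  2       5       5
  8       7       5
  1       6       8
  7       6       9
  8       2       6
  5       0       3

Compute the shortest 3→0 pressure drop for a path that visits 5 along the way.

10 kPa

Best 3 to 5: 3–6–2–5 costing 7
Best 5 to 0: 5–0 costing 3
Total via 5: 7 + 3 = 10 kPa.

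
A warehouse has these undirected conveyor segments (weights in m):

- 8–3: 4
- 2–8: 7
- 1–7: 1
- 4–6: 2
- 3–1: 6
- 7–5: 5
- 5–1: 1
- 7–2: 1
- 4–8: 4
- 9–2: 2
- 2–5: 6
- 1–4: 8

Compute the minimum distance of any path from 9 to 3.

Enumerating some paths:
9 - 2 - 8 - 3: 2+7+4 = 13
9 - 2 - 7 - 1 - 3: 2+1+1+6 = 10
The minimum is 10 m via 9 - 2 - 7 - 1 - 3.

10 m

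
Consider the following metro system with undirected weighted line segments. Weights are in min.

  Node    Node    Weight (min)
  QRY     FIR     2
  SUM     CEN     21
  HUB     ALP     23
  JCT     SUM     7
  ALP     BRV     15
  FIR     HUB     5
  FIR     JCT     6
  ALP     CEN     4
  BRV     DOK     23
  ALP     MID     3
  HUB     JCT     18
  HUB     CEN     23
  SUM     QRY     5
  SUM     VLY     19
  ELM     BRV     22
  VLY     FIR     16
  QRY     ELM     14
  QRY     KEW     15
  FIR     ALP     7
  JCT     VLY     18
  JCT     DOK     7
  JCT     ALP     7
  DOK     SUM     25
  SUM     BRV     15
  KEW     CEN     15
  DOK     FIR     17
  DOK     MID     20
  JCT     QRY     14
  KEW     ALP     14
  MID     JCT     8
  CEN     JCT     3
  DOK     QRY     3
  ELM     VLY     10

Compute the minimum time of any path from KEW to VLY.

Shortest distances from KEW:
KEW: 0
ALP: 14  (via KEW)
QRY: 15  (via KEW)
CEN: 15  (via KEW)
FIR: 17  (via QRY)
MID: 17  (via ALP)
DOK: 18  (via QRY)
JCT: 18  (via CEN)
SUM: 20  (via QRY)
HUB: 22  (via FIR)
BRV: 29  (via ALP)
ELM: 29  (via QRY)
VLY: 33  (via FIR)
Shortest route: KEW → QRY → FIR → VLY = 33 min.

33 min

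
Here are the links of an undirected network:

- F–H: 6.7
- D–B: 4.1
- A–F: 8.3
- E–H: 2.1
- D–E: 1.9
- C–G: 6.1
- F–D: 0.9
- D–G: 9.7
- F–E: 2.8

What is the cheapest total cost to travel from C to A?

25

Shortest distances from C:
C: 0
G: 6.1  (via C)
D: 15.8  (via G)
F: 16.7  (via D)
E: 17.7  (via D)
H: 19.8  (via E)
B: 19.9  (via D)
A: 25  (via F)
Shortest route: C–G–D–F–A = 25.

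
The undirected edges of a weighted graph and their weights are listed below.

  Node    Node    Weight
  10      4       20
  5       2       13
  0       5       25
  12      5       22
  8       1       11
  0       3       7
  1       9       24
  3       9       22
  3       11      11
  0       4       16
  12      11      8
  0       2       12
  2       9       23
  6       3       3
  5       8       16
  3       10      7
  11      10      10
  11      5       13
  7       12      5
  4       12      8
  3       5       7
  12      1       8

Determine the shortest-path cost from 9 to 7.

37

Compare a few routes:
9 → 3 → 11 → 12 → 7: 22+11+8+5 = 46
9 → 1 → 12 → 7: 24+8+5 = 37
The minimum is 37 via 9 → 1 → 12 → 7.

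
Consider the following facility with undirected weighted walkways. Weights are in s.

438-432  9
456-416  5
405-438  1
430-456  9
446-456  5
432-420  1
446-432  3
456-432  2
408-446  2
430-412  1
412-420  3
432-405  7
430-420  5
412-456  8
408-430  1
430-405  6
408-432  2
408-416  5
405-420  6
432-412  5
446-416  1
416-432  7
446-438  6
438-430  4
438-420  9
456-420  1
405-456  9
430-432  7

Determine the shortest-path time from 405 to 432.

7 s

Running Dijkstra from 405:
405: 0
438: 1  (via 405)
430: 5  (via 438)
412: 6  (via 430)
420: 6  (via 405)
408: 6  (via 430)
446: 7  (via 438)
432: 7  (via 405)
Shortest route: 405 → 432 = 7 s.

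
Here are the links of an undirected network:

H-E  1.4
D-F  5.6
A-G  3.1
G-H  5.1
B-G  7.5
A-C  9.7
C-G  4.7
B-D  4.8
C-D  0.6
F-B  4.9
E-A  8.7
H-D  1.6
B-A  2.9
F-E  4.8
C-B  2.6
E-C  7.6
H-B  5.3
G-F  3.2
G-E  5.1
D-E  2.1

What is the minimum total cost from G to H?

Compare a few routes:
G–C–D–H: 4.7+0.6+1.6 = 6.9
G–H: 5.1 = 5.1
G–E–H: 5.1+1.4 = 6.5
The minimum is 5.1 via G–H.

5.1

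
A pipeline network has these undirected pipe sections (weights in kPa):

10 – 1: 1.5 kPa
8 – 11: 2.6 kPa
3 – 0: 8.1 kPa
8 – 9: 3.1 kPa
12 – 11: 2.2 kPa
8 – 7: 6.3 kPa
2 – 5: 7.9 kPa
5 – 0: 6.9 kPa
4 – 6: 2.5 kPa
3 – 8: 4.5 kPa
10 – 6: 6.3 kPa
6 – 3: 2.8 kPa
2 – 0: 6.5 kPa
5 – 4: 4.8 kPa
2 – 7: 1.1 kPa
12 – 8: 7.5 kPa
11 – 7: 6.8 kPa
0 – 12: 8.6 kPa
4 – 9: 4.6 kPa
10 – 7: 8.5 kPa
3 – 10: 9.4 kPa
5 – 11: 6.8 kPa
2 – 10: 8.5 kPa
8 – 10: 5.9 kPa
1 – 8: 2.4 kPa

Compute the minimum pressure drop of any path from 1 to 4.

Settle nodes by increasing distance from 1:
1: 0
10: 1.5  (via 1)
8: 2.4  (via 1)
11: 5  (via 8)
9: 5.5  (via 8)
3: 6.9  (via 8)
12: 7.2  (via 11)
6: 7.8  (via 10)
7: 8.7  (via 8)
2: 9.8  (via 7)
4: 10.1  (via 9)
Shortest route: 1 → 8 → 9 → 4 = 10.1 kPa.

10.1 kPa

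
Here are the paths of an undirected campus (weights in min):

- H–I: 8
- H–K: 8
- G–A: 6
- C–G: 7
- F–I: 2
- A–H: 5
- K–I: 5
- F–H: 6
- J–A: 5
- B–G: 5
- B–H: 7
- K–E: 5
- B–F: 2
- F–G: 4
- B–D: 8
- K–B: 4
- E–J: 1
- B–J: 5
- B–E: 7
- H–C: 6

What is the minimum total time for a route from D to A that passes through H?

20 min

Shortest D→H: D → B → H = 15
Shortest H→A: H → A = 5
Total via H: 15 + 5 = 20 min.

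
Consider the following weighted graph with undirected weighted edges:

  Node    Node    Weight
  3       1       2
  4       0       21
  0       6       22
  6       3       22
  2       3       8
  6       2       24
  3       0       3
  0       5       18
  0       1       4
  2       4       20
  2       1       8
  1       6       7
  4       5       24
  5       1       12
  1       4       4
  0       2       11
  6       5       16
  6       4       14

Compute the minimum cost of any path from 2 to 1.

8

Candidate routes:
2–3–1: 8+2 = 10
2–1: 8 = 8
Cheapest is 2–1 at 8.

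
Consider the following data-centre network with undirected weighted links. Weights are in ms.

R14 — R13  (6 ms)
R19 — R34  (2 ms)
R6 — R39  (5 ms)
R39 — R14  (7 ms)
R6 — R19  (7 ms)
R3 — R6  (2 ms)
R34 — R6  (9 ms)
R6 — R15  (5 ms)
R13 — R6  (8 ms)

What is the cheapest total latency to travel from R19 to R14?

19 ms

Running Dijkstra from R19:
R19: 0
R34: 2  (via R19)
R6: 7  (via R19)
R3: 9  (via R6)
R39: 12  (via R6)
R15: 12  (via R6)
R13: 15  (via R6)
R14: 19  (via R39)
Shortest route: R19 → R6 → R39 → R14 = 19 ms.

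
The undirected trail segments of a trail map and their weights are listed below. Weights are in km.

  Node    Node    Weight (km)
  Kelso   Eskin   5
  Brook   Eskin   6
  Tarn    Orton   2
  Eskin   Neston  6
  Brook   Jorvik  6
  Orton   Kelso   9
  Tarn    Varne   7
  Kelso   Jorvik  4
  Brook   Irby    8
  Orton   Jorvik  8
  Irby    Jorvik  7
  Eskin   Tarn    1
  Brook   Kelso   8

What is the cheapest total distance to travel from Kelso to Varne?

Settle nodes by increasing distance from Kelso:
Kelso: 0
Jorvik: 4  (via Kelso)
Eskin: 5  (via Kelso)
Tarn: 6  (via Eskin)
Orton: 8  (via Tarn)
Brook: 8  (via Kelso)
Irby: 11  (via Jorvik)
Neston: 11  (via Eskin)
Varne: 13  (via Tarn)
Shortest route: Kelso → Eskin → Tarn → Varne = 13 km.

13 km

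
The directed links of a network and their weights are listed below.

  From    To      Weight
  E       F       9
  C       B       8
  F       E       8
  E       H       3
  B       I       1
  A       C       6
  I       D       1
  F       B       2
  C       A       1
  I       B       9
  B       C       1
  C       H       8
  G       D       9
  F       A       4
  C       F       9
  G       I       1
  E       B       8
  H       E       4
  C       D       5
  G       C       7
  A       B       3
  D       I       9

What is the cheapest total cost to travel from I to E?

22

Settle nodes by increasing distance from I:
I: 0
D: 1  (via I)
B: 9  (via I)
C: 10  (via B)
A: 11  (via C)
H: 18  (via C)
F: 19  (via C)
E: 22  (via H)
Shortest route: I–B–C–H–E = 22.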